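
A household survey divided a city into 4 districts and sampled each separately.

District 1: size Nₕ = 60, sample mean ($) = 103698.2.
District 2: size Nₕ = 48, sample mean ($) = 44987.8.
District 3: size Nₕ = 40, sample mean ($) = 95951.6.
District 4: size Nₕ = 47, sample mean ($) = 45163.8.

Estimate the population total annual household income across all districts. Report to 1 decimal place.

14342069.0

1: 60·103698.2 = 6221892
2: 48·44987.8 = 2159414.4
3: 40·95951.6 = 3838064
4: 47·45163.8 = 2122698.6
τ̂ = Σ Nₕx̄ₕ = 14342069.0.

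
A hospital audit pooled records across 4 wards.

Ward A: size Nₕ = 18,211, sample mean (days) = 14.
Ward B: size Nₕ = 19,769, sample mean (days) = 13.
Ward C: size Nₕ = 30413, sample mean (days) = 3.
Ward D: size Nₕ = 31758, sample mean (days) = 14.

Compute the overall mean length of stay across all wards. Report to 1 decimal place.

x̄_st = (Σ Nₕx̄ₕ) / (Σ Nₕ) = (18211·14 + 19769·13 + 30413·3 + 31758·14) / 100151
= 1047802 / 100151 = 10.462... → 10.5.

10.5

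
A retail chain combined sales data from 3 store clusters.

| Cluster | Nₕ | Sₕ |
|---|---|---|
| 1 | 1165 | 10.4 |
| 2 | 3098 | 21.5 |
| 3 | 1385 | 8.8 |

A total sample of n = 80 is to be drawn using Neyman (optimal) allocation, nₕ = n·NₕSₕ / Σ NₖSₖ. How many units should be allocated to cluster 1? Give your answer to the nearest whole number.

11

1: NₕSₕ = 1165·10.4 = 12116
2: NₕSₕ = 3098·21.5 = 66607
3: NₕSₕ = 1385·8.8 = 12188
Σ NₕSₕ = 90911.
n_1 = 80·12116/90911 = 10.662... → 11.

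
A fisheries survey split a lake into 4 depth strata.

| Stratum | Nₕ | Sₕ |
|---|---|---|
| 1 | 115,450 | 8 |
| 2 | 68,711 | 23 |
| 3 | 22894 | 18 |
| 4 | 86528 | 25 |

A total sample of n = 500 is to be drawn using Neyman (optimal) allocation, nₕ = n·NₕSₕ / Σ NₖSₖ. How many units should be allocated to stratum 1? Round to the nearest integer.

91

Σ NₕSₕ = 115450·8 + 68711·23 + 22894·18 + 86528·25 = 5079245.
Share for 1: 923600/5079245 = 0.18184.
n_1 = 500 × 0.18184 = 90.919... → 91.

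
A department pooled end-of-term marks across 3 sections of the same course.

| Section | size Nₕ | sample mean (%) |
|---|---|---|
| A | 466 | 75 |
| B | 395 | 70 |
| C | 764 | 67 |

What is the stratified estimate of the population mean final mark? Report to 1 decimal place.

x̄_st = (Σ Nₕx̄ₕ) / (Σ Nₕ) = (466·75 + 395·70 + 764·67) / 1625
= 113788 / 1625 = 70.023... → 70.0.

70.0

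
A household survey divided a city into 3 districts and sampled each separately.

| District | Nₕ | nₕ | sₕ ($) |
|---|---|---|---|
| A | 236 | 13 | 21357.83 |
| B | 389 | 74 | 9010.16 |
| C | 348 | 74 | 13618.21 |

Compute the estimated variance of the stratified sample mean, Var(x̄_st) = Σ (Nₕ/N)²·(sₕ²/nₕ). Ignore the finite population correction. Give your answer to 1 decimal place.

2560216.8

N = 973; Wₕ = Nₕ/N.
district A: (236/973)²·21357.83²/13 = 2064282.9421
district B: (389/973)²·9010.16²/74 = 175350.4193
district C: (348/973)²·13618.21²/74 = 320583.4819
Sum = 2560216.8432 → 2560216.8.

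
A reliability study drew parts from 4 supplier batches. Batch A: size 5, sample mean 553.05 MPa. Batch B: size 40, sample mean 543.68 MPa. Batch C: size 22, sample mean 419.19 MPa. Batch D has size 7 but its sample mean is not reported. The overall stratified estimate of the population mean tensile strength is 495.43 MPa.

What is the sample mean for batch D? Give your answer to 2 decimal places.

N = 5 + 40 + 22 + 7 = 74.
Overall total = μ·N = 495.43·74 = 36661.82.
Subtract the known strata: 5·553.05 + 40·543.68 + 22·419.19 = 33734.63.
Remaining total for batch D: 36661.82 − 33734.63 = 2927.19.
Divide by its size: 2927.19 / 7 = 418.17 → 418.17.

418.17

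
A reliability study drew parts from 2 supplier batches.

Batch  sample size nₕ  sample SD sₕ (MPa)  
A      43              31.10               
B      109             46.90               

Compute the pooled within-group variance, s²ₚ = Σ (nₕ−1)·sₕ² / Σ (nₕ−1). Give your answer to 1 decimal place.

A: (43−1)·31.10² = 42·967.21 = 40622.82
B: (109−1)·46.90² = 108·2199.61 = 237557.88
Numerator = 278180.7; denominator = Σ(nₕ−1) = 150.
s²ₚ = 278180.7/150 = 1854.538 → 1854.5.

1854.5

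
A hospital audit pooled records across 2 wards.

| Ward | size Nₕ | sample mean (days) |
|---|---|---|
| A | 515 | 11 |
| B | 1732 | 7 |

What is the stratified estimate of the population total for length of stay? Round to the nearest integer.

Population total = Σ Nₕ·x̄ₕ (each stratum's size times its mean).
515·11 + 1732·7 = 5665 + 12124 = 17789.

17789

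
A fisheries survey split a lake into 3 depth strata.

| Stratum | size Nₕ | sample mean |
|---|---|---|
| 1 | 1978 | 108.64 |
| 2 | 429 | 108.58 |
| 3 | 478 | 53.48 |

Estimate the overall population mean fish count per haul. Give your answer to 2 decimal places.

N = 2885; weights Wₕ = Nₕ/N = (0.6856, 0.1487, 0.1657).
x̄_st = Σ Wₕ·x̄ₕ = 0.6856·108.64 + 0.1487·108.58 + 0.1657·53.48 ≈ 99.4919...
→ 99.49.

99.49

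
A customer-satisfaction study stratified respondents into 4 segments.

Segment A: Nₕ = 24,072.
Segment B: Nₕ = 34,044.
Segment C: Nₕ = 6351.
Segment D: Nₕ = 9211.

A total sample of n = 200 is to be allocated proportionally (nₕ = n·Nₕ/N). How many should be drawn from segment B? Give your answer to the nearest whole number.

92

N = 24072 + 34044 + 6351 + 9211 = 73678.
n_B = 200·34044/73678 = 92.413... → 92.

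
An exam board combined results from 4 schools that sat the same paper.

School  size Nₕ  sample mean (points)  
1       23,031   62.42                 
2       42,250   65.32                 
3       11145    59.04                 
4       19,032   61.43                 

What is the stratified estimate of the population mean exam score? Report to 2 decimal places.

N = 95458; weights Wₕ = Nₕ/N = (0.2413, 0.4426, 0.1168, 0.1994).
x̄_st = Σ Wₕ·x̄ₕ = 0.2413·62.42 + 0.4426·65.32 + 0.1168·59.04 + 0.1994·61.43 ≈ 63.1115...
→ 63.11.

63.11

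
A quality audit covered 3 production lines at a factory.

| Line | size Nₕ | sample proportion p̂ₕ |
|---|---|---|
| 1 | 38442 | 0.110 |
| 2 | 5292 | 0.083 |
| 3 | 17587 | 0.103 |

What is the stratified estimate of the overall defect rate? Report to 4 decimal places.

0.1057

Wₕ = Nₕ/N with N = 61321: 0.6269, 0.0863, 0.2868.
p̂_st = 0.6269·0.110 + 0.0863·0.083 + 0.2868·0.103 ≈ 0.105662... → 0.1057.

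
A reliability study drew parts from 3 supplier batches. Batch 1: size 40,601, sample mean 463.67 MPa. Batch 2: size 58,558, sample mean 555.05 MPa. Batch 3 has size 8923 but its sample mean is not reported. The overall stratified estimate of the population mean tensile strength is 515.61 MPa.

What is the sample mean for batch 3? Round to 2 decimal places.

493.12

N = 40601 + 58558 + 8923 = 108082.
Overall total = μ·N = 515.61·108082 = 55728160.02.
Subtract the known strata: 40601·463.67 + 58558·555.05 = 51328083.57.
Remaining total for batch 3: 55728160.02 − 51328083.57 = 4400076.45.
Divide by its size: 4400076.45 / 8923 = 493.1163... → 493.12.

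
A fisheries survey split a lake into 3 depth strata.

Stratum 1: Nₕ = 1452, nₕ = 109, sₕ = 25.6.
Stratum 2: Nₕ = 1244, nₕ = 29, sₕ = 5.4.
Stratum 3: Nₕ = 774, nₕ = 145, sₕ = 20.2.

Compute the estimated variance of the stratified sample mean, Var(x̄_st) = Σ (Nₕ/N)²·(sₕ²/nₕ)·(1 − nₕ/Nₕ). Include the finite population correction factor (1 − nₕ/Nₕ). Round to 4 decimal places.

1.2137

N = 3470. Term for each stratum: Wₕ²sₕ²/nₕ·(1−nₕ/Nₕ).
Var(x̄_st) = 0.9737268 + 0.1262197 + 0.1137804 = 1.2137269 → 1.2137.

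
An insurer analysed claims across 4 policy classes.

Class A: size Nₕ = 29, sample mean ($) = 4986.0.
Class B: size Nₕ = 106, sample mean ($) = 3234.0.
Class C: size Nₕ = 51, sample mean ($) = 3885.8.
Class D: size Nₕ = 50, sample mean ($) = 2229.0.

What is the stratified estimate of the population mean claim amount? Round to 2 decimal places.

N = 29 + 106 + 51 + 50 = 236.
Weight each subgroup mean by Nₕ/N and sum.
Σ Nₕx̄ₕ = 29·4986.0 + 106·3234.0 + 51·3885.8 + 50·2229.0 = 144594 + 342804 + 198175.8 + 111450 = 797023.8.
Divide by N: 797023.8 / 236 = 3377.2195... → 3377.22.

3377.22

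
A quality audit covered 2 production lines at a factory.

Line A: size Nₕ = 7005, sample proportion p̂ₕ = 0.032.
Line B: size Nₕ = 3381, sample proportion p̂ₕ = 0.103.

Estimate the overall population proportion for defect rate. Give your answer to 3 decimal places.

N = 7005 + 3381 = 10386.
Overall proportion = Σ (Nₕ/N)·p̂ₕ.
Σ Nₕp̂ₕ = 224.16 + 348.243 = 572.403.
572.403 / 10386 = 0.05511... → 0.055.

0.055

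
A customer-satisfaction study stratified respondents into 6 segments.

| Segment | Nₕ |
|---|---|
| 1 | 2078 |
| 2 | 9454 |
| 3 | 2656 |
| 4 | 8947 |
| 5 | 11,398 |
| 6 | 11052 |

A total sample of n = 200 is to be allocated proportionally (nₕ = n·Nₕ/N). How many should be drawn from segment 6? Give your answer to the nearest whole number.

48

Share of segment 6 = 11052/45585 = 0.24245.
Allocate 200 × 0.24245 = 48.490... → 48.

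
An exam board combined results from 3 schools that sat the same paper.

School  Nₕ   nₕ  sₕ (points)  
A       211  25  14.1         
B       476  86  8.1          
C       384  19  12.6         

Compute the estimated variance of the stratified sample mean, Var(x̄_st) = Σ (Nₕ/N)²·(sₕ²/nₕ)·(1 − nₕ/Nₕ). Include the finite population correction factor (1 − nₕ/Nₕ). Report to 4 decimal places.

1.4166

N = 1071. Term for each stratum: Wₕ²sₕ²/nₕ·(1−nₕ/Nₕ).
Var(x̄_st) = 0.2720913 + 0.1234708 + 1.0210162 = 1.4165783 → 1.4166.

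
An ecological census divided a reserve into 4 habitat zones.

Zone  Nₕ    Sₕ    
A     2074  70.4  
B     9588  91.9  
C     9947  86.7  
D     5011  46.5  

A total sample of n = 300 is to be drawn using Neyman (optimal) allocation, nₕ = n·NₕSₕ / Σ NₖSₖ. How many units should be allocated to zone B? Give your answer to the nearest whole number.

125

A: NₕSₕ = 2074·70.4 = 146009.6
B: NₕSₕ = 9588·91.9 = 881137.2
C: NₕSₕ = 9947·86.7 = 862404.9
D: NₕSₕ = 5011·46.5 = 233011.5
Σ NₕSₕ = 2122563.2.
n_B = 300·881137.2/2122563.2 = 124.539... → 125.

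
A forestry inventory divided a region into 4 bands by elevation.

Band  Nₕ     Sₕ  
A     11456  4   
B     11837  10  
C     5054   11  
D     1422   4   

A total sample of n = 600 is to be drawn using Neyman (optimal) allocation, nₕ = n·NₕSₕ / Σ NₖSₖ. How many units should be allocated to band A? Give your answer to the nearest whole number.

A: NₕSₕ = 11456·4 = 45824
B: NₕSₕ = 11837·10 = 118370
C: NₕSₕ = 5054·11 = 55594
D: NₕSₕ = 1422·4 = 5688
Σ NₕSₕ = 225476.
n_A = 600·45824/225476 = 121.939... → 122.

122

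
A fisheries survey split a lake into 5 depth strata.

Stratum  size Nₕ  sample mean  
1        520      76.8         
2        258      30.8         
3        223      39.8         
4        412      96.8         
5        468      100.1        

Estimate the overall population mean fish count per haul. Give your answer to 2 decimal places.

N = 520 + 258 + 223 + 412 + 468 = 1881.
Overall mean = Σ (Nₕ/N)·x̄ₕ — weight by population share, not a simple average.
Σ Nₕx̄ₕ = 520·76.8 + 258·30.8 + 223·39.8 + 412·96.8 + 468·100.1 = 39936 + 7946.4 + 8875.4 + 39881.6 + 46846.8 = 143486.2.
Divide by N: 143486.2 / 1881 = 76.2819... → 76.28.

76.28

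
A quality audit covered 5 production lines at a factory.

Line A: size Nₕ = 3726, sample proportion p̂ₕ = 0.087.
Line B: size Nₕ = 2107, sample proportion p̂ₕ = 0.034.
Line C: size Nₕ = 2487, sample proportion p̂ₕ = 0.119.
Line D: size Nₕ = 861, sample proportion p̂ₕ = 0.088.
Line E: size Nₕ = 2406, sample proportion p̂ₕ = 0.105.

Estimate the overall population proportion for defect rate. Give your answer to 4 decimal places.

0.0880

Wₕ = Nₕ/N with N = 11587: 0.3216, 0.1818, 0.2146, 0.0743, 0.2076.
p̂_st = 0.3216·0.087 + 0.1818·0.034 + 0.2146·0.119 + 0.0743·0.088 + 0.2076·0.105 ≈ 0.088043... → 0.0880.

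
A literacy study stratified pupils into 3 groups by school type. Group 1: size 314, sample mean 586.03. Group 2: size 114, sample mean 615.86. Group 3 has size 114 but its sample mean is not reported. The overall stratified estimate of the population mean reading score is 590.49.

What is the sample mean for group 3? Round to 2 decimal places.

Σ Nₕx̄ₕ = N·μ, so 114·x̄_3 = 542·590.49 − (314·586.03 + 114·615.86).
= 320045.58 − 254221.46 = 65824.12.
x̄_3 = 65824.12 / 114 = 577.4046... → 577.40.

577.40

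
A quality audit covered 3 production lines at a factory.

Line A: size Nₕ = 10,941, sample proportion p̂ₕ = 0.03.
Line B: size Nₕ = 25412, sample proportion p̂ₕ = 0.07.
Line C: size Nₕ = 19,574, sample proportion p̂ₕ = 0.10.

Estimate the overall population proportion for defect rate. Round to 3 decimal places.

N = 10941 + 25412 + 19574 = 55927.
Overall proportion = Σ (Nₕ/N)·p̂ₕ.
Σ Nₕp̂ₕ = 328.23 + 1778.84 + 1957.4 = 4064.47.
4064.47 / 55927 = 0.07267... → 0.073.

0.073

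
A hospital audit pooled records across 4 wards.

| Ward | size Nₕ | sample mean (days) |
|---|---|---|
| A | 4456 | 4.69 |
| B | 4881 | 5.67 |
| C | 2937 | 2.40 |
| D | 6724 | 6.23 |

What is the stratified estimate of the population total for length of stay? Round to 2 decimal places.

Estimate total by summing Nₕ·x̄ₕ over strata.
4456·4.69 + 4881·5.67 + 2937·2.40 + 6724·6.23 = 20898.64 + 27675.27 + 7048.8 + 41890.52 = 97513.23.

97513.23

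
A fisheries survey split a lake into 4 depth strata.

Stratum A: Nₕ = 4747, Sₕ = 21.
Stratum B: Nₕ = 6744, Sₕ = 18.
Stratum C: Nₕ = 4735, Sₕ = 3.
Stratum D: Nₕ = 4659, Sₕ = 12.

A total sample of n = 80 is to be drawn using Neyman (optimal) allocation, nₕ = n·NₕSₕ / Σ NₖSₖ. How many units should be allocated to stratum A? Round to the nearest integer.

A: NₕSₕ = 4747·21 = 99687
B: NₕSₕ = 6744·18 = 121392
C: NₕSₕ = 4735·3 = 14205
D: NₕSₕ = 4659·12 = 55908
Σ NₕSₕ = 291192.
n_A = 80·99687/291192 = 27.387... → 27.

27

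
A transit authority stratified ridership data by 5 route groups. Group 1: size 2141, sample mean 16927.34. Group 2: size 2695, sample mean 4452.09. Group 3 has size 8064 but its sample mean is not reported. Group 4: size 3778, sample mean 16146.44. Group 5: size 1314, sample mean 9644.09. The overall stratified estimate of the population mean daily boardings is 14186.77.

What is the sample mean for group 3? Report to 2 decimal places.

16534.59

N = 2141 + 2695 + 8064 + 3778 + 1314 = 17992.
Overall total = μ·N = 14186.77·17992 = 255248365.84.
Subtract the known strata: 2141·16927.34 + 2695·4452.09 + 3778·16146.44 + 1314·9644.09 = 121913402.07.
Remaining total for group 3: 255248365.84 − 121913402.07 = 133334963.77.
Divide by its size: 133334963.77 / 8064 = 16534.5937... → 16534.59.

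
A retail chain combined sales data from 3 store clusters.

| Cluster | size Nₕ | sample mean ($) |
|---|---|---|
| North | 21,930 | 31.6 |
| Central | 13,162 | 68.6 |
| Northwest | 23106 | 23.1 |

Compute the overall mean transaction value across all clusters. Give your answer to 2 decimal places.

36.59

N = 58198; weights Wₕ = Nₕ/N = (0.3768, 0.2262, 0.3970).
x̄_st = Σ Wₕ·x̄ₕ = 0.3768·31.6 + 0.2262·68.6 + 0.3970·23.1 ≈ 36.5932...
→ 36.59.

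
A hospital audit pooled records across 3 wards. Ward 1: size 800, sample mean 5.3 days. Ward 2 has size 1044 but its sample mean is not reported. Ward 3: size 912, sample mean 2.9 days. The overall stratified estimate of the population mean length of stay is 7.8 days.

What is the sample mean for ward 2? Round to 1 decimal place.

Σ Nₕx̄ₕ = N·μ, so 1044·x̄_2 = 2756·7.8 − (800·5.3 + 912·2.9).
= 21496.8 − 6884.8 = 14612.
x̄_2 = 14612 / 1044 = 13.996... → 14.0.

14.0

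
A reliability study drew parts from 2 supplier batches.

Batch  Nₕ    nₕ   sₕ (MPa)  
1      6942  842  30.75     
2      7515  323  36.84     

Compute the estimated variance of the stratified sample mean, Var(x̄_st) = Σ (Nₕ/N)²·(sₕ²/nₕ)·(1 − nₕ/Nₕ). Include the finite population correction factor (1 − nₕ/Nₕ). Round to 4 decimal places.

1.3141

N = 14457; Wₕ = Nₕ/N.
batch 1: (6942/14457)²·30.75²/842·(1 − 842/6942) = 0.2275287
batch 2: (7515/14457)²·36.84²/323·(1 − 323/7515) = 1.0865733
Sum = 1.3141020 → 1.3141.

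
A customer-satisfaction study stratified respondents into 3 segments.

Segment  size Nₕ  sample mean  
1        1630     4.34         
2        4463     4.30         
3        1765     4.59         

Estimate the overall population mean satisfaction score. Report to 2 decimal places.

4.37

x̄_st = (Σ Nₕx̄ₕ) / (Σ Nₕ) = (1630·4.34 + 4463·4.30 + 1765·4.59) / 7858
= 34366.45 / 7858 = 4.3734... → 4.37.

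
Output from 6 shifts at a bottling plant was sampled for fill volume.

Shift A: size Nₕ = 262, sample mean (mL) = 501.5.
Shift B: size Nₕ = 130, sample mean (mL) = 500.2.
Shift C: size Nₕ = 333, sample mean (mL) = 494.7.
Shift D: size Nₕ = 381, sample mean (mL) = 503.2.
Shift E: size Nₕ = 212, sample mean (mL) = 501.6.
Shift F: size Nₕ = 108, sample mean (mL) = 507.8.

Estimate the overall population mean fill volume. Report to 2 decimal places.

500.74

x̄_st = (Σ Nₕx̄ₕ) / (Σ Nₕ) = (262·501.5 + 130·500.2 + 333·494.7 + 381·503.2 + 212·501.6 + 108·507.8) / 1426
= 714054.9 / 1426 = 500.7398... → 500.74.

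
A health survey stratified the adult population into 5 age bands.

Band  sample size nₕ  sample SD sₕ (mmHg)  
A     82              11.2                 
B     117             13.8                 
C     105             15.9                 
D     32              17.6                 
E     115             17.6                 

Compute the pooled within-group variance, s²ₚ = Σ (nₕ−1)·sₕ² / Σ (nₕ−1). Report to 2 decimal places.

231.97

A: (82−1)·11.2² = 81·125.44 = 10160.64
B: (117−1)·13.8² = 116·190.44 = 22091.04
C: (105−1)·15.9² = 104·252.81 = 26292.24
D: (32−1)·17.6² = 31·309.76 = 9602.56
E: (115−1)·17.6² = 114·309.76 = 35312.64
Numerator = 103459.12; denominator = Σ(nₕ−1) = 446.
s²ₚ = 103459.12/446 = 231.9711... → 231.97.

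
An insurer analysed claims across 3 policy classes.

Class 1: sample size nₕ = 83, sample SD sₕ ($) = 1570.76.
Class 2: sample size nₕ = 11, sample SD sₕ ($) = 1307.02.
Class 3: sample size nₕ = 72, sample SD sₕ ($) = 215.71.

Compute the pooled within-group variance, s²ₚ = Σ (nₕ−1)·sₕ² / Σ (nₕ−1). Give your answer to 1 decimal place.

1366283.6

1: (83−1)·1570.76² = 82·2467286.9776 = 202317532.1632
2: (11−1)·1307.02² = 10·1708301.2804 = 17083012.804
3: (72−1)·215.71² = 71·46530.8041 = 3303687.0911
Numerator = 222704232.0583; denominator = Σ(nₕ−1) = 163.
s²ₚ = 222704232.0583/163 = 1366283.632... → 1366283.6.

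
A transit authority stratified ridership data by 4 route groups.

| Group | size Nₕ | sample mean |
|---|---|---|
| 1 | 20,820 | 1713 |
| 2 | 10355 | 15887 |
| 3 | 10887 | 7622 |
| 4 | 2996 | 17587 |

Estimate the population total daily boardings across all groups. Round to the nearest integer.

335845911

1: 20820·1713 = 35664660
2: 10355·15887 = 164509885
3: 10887·7622 = 82980714
4: 2996·17587 = 52690652
τ̂ = Σ Nₕx̄ₕ = 335845911.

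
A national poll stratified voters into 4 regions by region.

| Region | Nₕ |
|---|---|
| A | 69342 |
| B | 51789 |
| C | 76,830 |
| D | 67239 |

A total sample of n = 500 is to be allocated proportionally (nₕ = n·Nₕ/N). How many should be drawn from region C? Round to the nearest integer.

145

N = 69342 + 51789 + 76830 + 67239 = 265200.
n_C = 500·76830/265200 = 144.853... → 145.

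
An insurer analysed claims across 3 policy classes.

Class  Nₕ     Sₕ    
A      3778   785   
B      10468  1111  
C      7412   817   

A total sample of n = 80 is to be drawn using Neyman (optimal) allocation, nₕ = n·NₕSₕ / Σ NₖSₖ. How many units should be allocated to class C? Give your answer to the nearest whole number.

23

A: NₕSₕ = 3778·785 = 2965730
B: NₕSₕ = 10468·1111 = 11629948
C: NₕSₕ = 7412·817 = 6055604
Σ NₕSₕ = 20651282.
n_C = 80·6055604/20651282 = 23.459... → 23.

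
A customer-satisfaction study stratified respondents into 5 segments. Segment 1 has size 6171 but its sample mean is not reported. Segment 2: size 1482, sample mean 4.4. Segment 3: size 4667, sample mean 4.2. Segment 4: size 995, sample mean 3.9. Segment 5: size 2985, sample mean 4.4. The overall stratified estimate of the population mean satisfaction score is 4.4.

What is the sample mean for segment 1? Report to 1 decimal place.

N = 6171 + 1482 + 4667 + 995 + 2985 = 16300.
Overall total = μ·N = 4.4·16300 = 71720.
Subtract the known strata: 1482·4.4 + 4667·4.2 + 995·3.9 + 2985·4.4 = 43136.7.
Remaining total for segment 1: 71720 − 43136.7 = 28583.3.
Divide by its size: 28583.3 / 6171 = 4.632... → 4.6.

4.6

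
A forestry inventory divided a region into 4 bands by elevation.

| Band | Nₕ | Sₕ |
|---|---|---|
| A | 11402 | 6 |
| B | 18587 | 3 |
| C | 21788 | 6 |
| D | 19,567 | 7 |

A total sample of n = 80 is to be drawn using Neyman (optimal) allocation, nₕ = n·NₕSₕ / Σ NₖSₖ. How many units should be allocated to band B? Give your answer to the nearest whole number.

Σ NₕSₕ = 11402·6 + 18587·3 + 21788·6 + 19567·7 = 391870.
Share for B: 55761/391870 = 0.14229.
n_B = 80 × 0.14229 = 11.384... → 11.

11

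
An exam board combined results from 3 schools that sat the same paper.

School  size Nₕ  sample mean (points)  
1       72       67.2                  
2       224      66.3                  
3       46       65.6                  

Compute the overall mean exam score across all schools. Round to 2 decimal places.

N = 72 + 224 + 46 = 342.
The stratified mean weights each stratum mean by its population share Nₕ/N.
Σ Nₕx̄ₕ = 72·67.2 + 224·66.3 + 46·65.6 = 4838.4 + 14851.2 + 3017.6 = 22707.2.
Divide by N: 22707.2 / 342 = 66.3953... → 66.40.

66.40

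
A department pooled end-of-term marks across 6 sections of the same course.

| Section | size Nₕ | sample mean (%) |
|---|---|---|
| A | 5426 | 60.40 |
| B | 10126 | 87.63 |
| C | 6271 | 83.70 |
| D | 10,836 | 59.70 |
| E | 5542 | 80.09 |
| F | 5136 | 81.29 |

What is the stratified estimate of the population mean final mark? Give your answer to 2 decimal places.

x̄_st = (Σ Nₕx̄ₕ) / (Σ Nₕ) = (5426·60.40 + 10126·87.63 + 6271·83.70 + 10836·59.70 + 5542·80.09 + 5136·81.29) / 43337
= 3248227.9 / 43337 = 74.9528... → 74.95.

74.95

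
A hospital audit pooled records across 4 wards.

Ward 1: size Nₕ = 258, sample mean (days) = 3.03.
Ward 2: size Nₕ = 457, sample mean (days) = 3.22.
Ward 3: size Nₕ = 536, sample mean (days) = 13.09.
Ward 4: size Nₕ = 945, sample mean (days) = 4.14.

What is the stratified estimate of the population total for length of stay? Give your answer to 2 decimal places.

Estimate total by summing Nₕ·x̄ₕ over strata.
258·3.03 + 457·3.22 + 536·13.09 + 945·4.14 = 781.74 + 1471.54 + 7016.24 + 3912.3 = 13181.82.

13181.82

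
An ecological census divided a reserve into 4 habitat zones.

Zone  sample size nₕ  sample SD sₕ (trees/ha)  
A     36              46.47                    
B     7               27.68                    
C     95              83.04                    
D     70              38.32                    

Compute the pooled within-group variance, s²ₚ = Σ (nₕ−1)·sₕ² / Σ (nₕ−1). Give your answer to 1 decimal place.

Degrees of freedom: 35 + 6 + 94 + 69 = 204.
Σ(nₕ−1)sₕ² = 35·2159.4609 + 6·766.1824 + 94·6895.6416 + 69·1468.4224 = 829689.6819.
s²ₚ = 829689.6819 / 204 = 4067.106... → 4067.1.

4067.1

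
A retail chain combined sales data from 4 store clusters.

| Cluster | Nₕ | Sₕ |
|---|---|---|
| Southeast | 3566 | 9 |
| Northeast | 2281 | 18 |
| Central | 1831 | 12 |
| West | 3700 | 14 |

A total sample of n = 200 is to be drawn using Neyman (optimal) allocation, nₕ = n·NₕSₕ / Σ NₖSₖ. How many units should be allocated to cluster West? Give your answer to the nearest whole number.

Southeast: NₕSₕ = 3566·9 = 32094
Northeast: NₕSₕ = 2281·18 = 41058
Central: NₕSₕ = 1831·12 = 21972
West: NₕSₕ = 3700·14 = 51800
Σ NₕSₕ = 146924.
n_West = 200·51800/146924 = 70.513... → 71.

71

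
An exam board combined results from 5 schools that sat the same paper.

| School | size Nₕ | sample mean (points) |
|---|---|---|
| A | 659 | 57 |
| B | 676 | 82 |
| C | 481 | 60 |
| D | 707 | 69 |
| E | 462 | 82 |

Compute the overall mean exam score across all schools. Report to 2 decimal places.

N = 659 + 676 + 481 + 707 + 462 = 2985.
Weight each subgroup mean by Nₕ/N and sum.
Σ Nₕx̄ₕ = 659·57 + 676·82 + 481·60 + 707·69 + 462·82 = 37563 + 55432 + 28860 + 48783 + 37884 = 208522.
Divide by N: 208522 / 2985 = 69.8566... → 69.86.

69.86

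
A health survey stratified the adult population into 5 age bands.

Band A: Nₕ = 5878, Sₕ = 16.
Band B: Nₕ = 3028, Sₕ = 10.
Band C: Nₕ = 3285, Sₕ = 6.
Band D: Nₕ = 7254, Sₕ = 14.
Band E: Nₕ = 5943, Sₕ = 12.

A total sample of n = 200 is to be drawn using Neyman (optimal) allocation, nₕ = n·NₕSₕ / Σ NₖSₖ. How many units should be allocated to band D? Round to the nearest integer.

64

A: NₕSₕ = 5878·16 = 94048
B: NₕSₕ = 3028·10 = 30280
C: NₕSₕ = 3285·6 = 19710
D: NₕSₕ = 7254·14 = 101556
E: NₕSₕ = 5943·12 = 71316
Σ NₕSₕ = 316910.
n_D = 200·101556/316910 = 64.091... → 64.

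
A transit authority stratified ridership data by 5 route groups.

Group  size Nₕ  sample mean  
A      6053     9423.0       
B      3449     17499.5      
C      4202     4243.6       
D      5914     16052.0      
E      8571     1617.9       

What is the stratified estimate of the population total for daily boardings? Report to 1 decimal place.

Population total = Σ Nₕ·x̄ₕ (each stratum's size times its mean).
6053·9423.0 + 3449·17499.5 + 4202·4243.6 + 5914·16052.0 + 8571·1617.9 = 57037419 + 60355775.5 + 17831607.2 + 94931528 + 13867020.9 = 244023350.6.

244023350.6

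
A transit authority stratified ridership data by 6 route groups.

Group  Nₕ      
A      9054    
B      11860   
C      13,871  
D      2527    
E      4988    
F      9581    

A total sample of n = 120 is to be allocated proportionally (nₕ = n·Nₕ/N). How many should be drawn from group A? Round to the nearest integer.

N = 9054 + 11860 + 13871 + 2527 + 4988 + 9581 = 51881.
n_A = 120·9054/51881 = 20.942... → 21.

21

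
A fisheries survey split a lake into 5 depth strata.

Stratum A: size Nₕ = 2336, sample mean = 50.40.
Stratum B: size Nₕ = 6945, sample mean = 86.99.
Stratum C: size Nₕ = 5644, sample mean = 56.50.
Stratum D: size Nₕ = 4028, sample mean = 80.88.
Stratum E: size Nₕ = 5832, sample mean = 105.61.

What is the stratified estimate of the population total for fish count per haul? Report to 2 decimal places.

Population total = Σ Nₕ·x̄ₕ (each stratum's size times its mean).
2336·50.40 + 6945·86.99 + 5644·56.50 + 4028·80.88 + 5832·105.61 = 117734.4 + 604145.55 + 318886 + 325784.64 + 615917.52 = 1982468.11.

1982468.11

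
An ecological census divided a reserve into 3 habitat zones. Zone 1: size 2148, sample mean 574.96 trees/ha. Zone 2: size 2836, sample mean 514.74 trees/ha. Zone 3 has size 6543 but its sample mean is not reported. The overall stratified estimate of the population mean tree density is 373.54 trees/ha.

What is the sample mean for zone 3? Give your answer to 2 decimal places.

246.21

Σ Nₕx̄ₕ = N·μ, so 6543·x̄_3 = 11527·373.54 − (2148·574.96 + 2836·514.74).
= 4305795.58 − 2694816.72 = 1610978.86.
x̄_3 = 1610978.86 / 6543 = 246.2141... → 246.21.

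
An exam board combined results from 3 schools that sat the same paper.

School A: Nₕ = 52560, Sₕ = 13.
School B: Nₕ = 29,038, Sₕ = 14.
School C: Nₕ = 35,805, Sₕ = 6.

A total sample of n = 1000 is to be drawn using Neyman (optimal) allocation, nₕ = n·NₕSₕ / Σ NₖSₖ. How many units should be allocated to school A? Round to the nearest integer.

524

Σ NₕSₕ = 52560·13 + 29038·14 + 35805·6 = 1304642.
Share for A: 683280/1304642 = 0.52373.
n_A = 1000 × 0.52373 = 523.730... → 524.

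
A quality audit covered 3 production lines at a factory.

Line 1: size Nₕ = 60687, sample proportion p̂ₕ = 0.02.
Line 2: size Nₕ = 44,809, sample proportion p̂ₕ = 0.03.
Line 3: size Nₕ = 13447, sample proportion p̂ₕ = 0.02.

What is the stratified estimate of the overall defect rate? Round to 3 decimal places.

Wₕ = Nₕ/N with N = 118943: 0.5102, 0.3767, 0.1131.
p̂_st = 0.5102·0.02 + 0.3767·0.03 + 0.1131·0.02 ≈ 0.02377... → 0.024.

0.024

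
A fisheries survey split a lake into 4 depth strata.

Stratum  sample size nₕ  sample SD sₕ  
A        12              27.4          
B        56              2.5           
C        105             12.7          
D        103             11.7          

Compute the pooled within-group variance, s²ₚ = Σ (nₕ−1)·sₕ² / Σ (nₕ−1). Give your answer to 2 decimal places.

144.63

Degrees of freedom: 11 + 55 + 104 + 102 = 272.
Σ(nₕ−1)sₕ² = 11·750.76 + 55·6.25 + 104·161.29 + 102·136.89 = 39339.05.
s²ₚ = 39339.05 / 272 = 144.6289... → 144.63.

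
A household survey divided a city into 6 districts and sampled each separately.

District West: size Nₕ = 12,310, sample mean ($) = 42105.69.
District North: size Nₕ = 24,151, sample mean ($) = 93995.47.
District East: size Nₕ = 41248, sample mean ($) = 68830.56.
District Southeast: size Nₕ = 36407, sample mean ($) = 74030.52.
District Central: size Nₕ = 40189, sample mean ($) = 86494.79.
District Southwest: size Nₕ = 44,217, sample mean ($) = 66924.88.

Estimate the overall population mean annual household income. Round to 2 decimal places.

74339.94

N = 198522; weights Wₕ = Nₕ/N = (0.0620, 0.1217, 0.2078, 0.1834, 0.2024, 0.2227).
x̄_st = Σ Wₕ·x̄ₕ = 0.0620·42105.69 + 0.1217·93995.47 + 0.2078·68830.56 + 0.1834·74030.52 + 0.2024·86494.79 + 0.2227·66924.88 ≈ 74339.9435...
→ 74339.94.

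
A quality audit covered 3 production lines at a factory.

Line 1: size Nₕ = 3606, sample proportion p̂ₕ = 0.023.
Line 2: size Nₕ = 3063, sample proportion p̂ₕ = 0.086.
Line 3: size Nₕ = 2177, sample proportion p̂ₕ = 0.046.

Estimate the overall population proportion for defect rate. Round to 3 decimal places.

0.050

N = 3606 + 3063 + 2177 = 8846.
Overall proportion = Σ (Nₕ/N)·p̂ₕ.
Σ Nₕp̂ₕ = 82.938 + 263.418 + 100.142 = 446.498.
446.498 / 8846 = 0.05047... → 0.050.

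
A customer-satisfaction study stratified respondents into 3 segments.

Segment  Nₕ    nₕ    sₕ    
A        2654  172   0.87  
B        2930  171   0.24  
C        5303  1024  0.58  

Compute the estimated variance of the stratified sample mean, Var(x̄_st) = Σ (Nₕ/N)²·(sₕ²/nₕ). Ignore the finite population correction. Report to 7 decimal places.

0.0003639

N = 10887. Term for each stratum: Wₕ²sₕ²/nₕ.
Var(x̄_st) = 0.0002615143 + 0.0000243975 + 0.0000779440 = 0.0003638558 → 0.0003639.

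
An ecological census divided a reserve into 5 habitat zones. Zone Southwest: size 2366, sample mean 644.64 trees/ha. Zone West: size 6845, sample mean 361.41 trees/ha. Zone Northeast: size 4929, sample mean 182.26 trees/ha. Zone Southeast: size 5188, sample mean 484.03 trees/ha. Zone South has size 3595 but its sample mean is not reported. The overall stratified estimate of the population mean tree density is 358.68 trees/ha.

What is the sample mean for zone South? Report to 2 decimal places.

Σ Nₕx̄ₕ = N·μ, so 3595·x̄_South = 22923·358.68 − (2366·644.64 + 6845·361.41 + 4929·182.26 + 5188·484.03).
= 8222021.64 − 7408576.87 = 813444.77.
x̄_South = 813444.77 / 3595 = 226.2711... → 226.27.

226.27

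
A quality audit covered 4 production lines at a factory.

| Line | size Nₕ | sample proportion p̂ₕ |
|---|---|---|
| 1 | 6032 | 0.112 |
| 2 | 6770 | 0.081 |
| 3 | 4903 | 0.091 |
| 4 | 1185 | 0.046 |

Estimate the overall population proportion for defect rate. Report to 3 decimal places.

N = 6032 + 6770 + 4903 + 1185 = 18890.
Overall proportion = Σ (Nₕ/N)·p̂ₕ.
Σ Nₕp̂ₕ = 675.584 + 548.37 + 446.173 + 54.51 = 1724.637.
1724.637 / 18890 = 0.09130... → 0.091.

0.091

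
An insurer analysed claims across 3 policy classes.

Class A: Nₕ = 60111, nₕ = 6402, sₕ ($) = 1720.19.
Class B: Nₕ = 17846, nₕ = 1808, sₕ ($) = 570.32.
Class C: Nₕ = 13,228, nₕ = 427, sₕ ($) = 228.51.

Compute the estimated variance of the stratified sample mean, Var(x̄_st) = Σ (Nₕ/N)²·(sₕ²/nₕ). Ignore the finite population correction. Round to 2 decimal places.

N = 91185; Wₕ = Nₕ/N.
class A: (60111/91185)²·1720.19²/6402 = 200.86222
class B: (17846/91185)²·570.32²/1808 = 6.89087
class C: (13228/91185)²·228.51²/427 = 2.57350
Sum = 210.32659 → 210.33.

210.33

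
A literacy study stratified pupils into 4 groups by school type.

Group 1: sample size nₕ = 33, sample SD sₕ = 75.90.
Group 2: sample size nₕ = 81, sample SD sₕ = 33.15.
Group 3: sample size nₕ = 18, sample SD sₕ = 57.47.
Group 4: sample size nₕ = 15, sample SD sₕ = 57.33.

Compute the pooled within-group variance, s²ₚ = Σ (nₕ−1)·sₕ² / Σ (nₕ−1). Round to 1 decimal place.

1: (33−1)·75.90² = 32·5760.81 = 184345.92
2: (81−1)·33.15² = 80·1098.9225 = 87913.8
3: (18−1)·57.47² = 17·3302.8009 = 56147.6153
4: (15−1)·57.33² = 14·3286.7289 = 46014.2046
Numerator = 374421.5399; denominator = Σ(nₕ−1) = 143.
s²ₚ = 374421.5399/143 = 2618.332... → 2618.3.

2618.3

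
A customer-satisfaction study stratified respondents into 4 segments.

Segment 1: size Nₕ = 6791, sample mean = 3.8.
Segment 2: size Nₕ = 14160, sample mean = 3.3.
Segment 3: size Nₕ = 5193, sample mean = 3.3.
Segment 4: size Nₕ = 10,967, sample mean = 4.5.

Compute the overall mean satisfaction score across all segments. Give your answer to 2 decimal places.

3.75

x̄_st = (Σ Nₕx̄ₕ) / (Σ Nₕ) = (6791·3.8 + 14160·3.3 + 5193·3.3 + 10967·4.5) / 37111
= 139022.2 / 37111 = 3.7461... → 3.75.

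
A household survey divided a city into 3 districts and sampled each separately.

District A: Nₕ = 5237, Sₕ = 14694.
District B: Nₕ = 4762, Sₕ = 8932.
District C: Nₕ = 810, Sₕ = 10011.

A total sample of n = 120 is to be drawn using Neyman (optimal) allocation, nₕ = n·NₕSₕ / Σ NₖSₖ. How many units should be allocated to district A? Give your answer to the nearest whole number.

Σ NₕSₕ = 5237·14694 + 4762·8932 + 810·10011 = 127595572.
Share for A: 76952478/127595572 = 0.60310.
n_A = 120 × 0.60310 = 72.372... → 72.

72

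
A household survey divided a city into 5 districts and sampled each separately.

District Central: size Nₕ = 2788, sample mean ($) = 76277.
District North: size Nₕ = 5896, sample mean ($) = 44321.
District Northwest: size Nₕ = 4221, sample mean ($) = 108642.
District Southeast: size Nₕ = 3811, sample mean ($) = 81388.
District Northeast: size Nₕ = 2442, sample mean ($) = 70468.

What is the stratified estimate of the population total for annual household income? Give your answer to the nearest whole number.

Central: 2788·76277 = 212660276
North: 5896·44321 = 261316616
Northwest: 4221·108642 = 458577882
Southeast: 3811·81388 = 310169668
Northeast: 2442·70468 = 172082856
τ̂ = Σ Nₕx̄ₕ = 1414807298.

1414807298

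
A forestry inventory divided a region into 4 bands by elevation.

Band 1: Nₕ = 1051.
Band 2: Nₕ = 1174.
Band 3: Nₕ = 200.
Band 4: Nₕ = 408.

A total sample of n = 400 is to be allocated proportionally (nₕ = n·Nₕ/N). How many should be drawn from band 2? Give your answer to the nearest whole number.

166

Share of band 2 = 1174/2833 = 0.41440.
Allocate 400 × 0.41440 = 165.761... → 166.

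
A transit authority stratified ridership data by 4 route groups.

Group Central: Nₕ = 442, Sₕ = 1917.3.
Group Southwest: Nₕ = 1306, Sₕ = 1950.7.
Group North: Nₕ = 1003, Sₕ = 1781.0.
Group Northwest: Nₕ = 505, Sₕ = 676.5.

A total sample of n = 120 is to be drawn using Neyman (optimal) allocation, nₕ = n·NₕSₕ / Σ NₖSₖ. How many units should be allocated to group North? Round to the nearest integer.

Central: NₕSₕ = 442·1917.3 = 847446.6
Southwest: NₕSₕ = 1306·1950.7 = 2547614.2
North: NₕSₕ = 1003·1781.0 = 1786343
Northwest: NₕSₕ = 505·676.5 = 341632.5
Σ NₕSₕ = 5523036.3.
n_North = 120·1786343/5523036.3 = 38.812... → 39.

39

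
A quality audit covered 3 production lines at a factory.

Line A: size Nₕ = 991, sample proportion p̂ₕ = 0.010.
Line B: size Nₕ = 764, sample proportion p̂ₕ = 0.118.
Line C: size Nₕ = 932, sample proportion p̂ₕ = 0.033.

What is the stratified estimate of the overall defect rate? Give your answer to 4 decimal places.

0.0487

N = 991 + 764 + 932 = 2687.
Overall proportion = Σ (Nₕ/N)·p̂ₕ.
Σ Nₕp̂ₕ = 9.91 + 90.152 + 30.756 = 130.818.
130.818 / 2687 = 0.048686... → 0.0487.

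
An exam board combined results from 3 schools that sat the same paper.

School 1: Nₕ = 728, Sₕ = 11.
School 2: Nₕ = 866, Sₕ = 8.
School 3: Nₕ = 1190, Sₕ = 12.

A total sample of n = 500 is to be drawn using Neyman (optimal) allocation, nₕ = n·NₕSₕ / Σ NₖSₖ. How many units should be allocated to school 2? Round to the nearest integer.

Σ NₕSₕ = 728·11 + 866·8 + 1190·12 = 29216.
Share for 2: 6928/29216 = 0.23713.
n_2 = 500 × 0.23713 = 118.565... → 119.

119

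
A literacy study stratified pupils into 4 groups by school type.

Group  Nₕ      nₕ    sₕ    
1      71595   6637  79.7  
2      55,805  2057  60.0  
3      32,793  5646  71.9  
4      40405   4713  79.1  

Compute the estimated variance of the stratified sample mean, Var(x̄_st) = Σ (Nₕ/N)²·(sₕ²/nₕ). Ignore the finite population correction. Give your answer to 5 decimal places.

N = 200598. Term for each stratum: Wₕ²sₕ²/nₕ.
Var(x̄_st) = 0.12191496 + 0.13544446 + 0.02446955 + 0.05386077 = 0.33568974 → 0.33569.

0.33569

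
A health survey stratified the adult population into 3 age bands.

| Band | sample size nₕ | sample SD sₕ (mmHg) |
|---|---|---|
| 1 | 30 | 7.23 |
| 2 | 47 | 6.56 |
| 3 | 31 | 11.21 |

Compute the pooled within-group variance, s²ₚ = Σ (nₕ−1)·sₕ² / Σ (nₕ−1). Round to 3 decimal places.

69.194

Degrees of freedom: 29 + 46 + 30 = 105.
Σ(nₕ−1)sₕ² = 29·52.2729 + 46·43.0336 + 30·125.6641 = 7265.3827.
s²ₚ = 7265.3827 / 105 = 69.19412... → 69.194.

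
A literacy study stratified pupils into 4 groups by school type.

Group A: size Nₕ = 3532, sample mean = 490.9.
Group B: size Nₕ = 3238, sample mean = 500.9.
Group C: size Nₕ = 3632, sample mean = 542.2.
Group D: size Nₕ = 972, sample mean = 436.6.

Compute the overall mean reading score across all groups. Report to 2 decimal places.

505.49

N = 11374; weights Wₕ = Nₕ/N = (0.3105, 0.2847, 0.3193, 0.0855).
x̄_st = Σ Wₕ·x̄ₕ = 0.3105·490.9 + 0.2847·500.9 + 0.3193·542.2 + 0.0855·436.6 ≈ 505.4878...
→ 505.49.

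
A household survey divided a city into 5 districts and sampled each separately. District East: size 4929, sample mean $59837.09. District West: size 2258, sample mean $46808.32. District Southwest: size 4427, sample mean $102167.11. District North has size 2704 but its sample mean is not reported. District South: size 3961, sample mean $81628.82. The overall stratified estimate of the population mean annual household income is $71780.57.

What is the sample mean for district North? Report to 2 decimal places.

50229.76

Σ Nₕx̄ₕ = N·μ, so 2704·x̄_North = 18279·71780.57 − (4929·59837.09 + 2258·46808.32 + 4427·102167.11 + 3961·81628.82).
= 1312077039.03 − 1176255755.16 = 135821283.87.
x̄_North = 135821283.87 / 2704 = 50229.7647... → 50229.76.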